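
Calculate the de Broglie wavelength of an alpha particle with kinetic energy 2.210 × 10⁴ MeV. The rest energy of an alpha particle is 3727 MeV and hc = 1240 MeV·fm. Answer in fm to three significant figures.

Total energy E = KE + m₀c² = 2.210 × 10⁴ + 3727 = 25827 MeV.
(pc)² = E² − (m₀c²)² = (25827)² − (3727)² = 6.531 × 10⁸ MeV², so pc = 2.556 × 10⁴ MeV.
λ = hc/(pc) = 1240 MeV·fm / 2.556 × 10⁴ MeV = 0.0485 fm.

λ = 0.0485 fm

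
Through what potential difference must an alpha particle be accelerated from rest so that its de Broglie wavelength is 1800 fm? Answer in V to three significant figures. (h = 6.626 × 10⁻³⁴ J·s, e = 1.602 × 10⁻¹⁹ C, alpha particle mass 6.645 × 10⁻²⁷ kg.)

p = h/λ = 6.626 × 10⁻³⁴ / 1.800 × 10⁻¹² = 3.681 × 10⁻²² kg·m/s.
KE = p²/(2m) = 1.020 × 10⁻¹⁷ J.
V = KE/2e = 1.020 × 10⁻¹⁷ / (2 × 1.602 × 10⁻¹⁹) = 31.8 V.

V = 31.8 V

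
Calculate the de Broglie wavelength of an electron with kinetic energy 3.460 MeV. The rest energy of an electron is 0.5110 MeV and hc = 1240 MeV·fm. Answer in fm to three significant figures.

Total energy E = KE + m₀c² = 3.460 + 0.5110 = 3.9710 MeV.
(pc)² = E² − (m₀c²)² = (3.9710)² − (0.5110)² = 15.51 MeV², so pc = 3.938 MeV.
λ = hc/(pc) = 1240 MeV·fm / 3.938 MeV = 315 fm.

λ = 315 fm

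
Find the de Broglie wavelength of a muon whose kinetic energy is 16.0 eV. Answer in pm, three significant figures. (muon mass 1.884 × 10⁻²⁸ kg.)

KE = 16.0 eV = 2.563 × 10⁻¹⁸ J.
p = √(2mKE) = √(2 × 1.884 × 10⁻²⁸ × 2.563 × 10⁻¹⁸) = 3.108 × 10⁻²³ kg·m/s.
λ = h/p = 6.626 × 10⁻³⁴ / 3.108 × 10⁻²³ = 2.13 × 10⁻¹¹ m = 21.3 pm.

λ = 21.3 pm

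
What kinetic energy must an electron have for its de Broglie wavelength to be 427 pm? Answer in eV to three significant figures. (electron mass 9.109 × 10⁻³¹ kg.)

KE = 8.25 eV

p = h/λ = 6.626 × 10⁻³⁴ / 4.270 × 10⁻¹⁰ = 1.552 × 10⁻²⁴ kg·m/s.
KE = p²/(2m) = (1.552 × 10⁻²⁴)² / (2 × 9.109 × 10⁻³¹) = 1.322 × 10⁻¹⁸ J = 8.25 eV.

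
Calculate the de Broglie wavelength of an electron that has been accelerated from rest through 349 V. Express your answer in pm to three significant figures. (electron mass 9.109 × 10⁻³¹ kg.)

KE = eV = 1.602 × 10⁻¹⁹ × 349.0 = 5.591 × 10⁻¹⁷ J.
p = √(2mKE) = √(2 × 9.109 × 10⁻³¹ × 5.591 × 10⁻¹⁷) = 1.009 × 10⁻²³ kg·m/s.
λ = h/p = 6.626 × 10⁻³⁴ / 1.009 × 10⁻²³ = 6.57 × 10⁻¹¹ m = 65.7 pm.

λ = 65.7 pm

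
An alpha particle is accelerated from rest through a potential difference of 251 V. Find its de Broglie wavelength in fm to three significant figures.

KE = 2eV = 2 × 1.602 × 10⁻¹⁹ × 251.0 = 8.042 × 10⁻¹⁷ J.
p = √(2mKE) = √(2 × 6.645 × 10⁻²⁷ × 8.042 × 10⁻¹⁷) = 1.034 × 10⁻²¹ kg·m/s.
λ = h/p = 6.626 × 10⁻³⁴ / 1.034 × 10⁻²¹ = 6.41 × 10⁻¹³ m = 641 fm.

λ = 641 fm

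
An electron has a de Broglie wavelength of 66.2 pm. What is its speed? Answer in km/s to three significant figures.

v = 1.10 × 10⁴ km/s

p = h/λ = 6.626 × 10⁻³⁴ / 6.620 × 10⁻¹¹ = 1.001 × 10⁻²³ kg·m/s.
v = p/m = 1.001 × 10⁻²³ / 9.109 × 10⁻³¹ = 1.10 × 10⁷ m/s = 1.10 × 10⁴ km/s.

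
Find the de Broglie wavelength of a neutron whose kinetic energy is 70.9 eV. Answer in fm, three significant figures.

KE = 70.9 eV = 1.136 × 10⁻¹⁷ J.
p = √(2mKE) = √(2 × 1.675 × 10⁻²⁷ × 1.136 × 10⁻¹⁷) = 1.951 × 10⁻²² kg·m/s.
λ = h/p = 6.626 × 10⁻³⁴ / 1.951 × 10⁻²² = 3.40 × 10⁻¹² m = 3400 fm.

λ = 3400 fm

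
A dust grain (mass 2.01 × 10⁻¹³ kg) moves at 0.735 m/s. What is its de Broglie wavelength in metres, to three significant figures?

p = mv = 2.01 × 10⁻¹³ × 0.735 = 1.477 × 10⁻¹³ kg·m/s.
λ = h/p = 6.626 × 10⁻³⁴ / 1.477 × 10⁻¹³ = 4.49 × 10⁻²¹ m.

λ = 4.49 × 10⁻²¹ m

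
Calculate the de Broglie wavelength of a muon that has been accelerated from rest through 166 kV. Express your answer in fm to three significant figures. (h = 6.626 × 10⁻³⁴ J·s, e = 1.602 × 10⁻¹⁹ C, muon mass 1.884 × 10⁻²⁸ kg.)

λ = 209 fm

KE = eV = 1.602 × 10⁻¹⁹ × 1.660 × 10⁵ = 2.659 × 10⁻¹⁴ J.
p = √(2mKE) = √(2 × 1.884 × 10⁻²⁸ × 2.659 × 10⁻¹⁴) = 3.165 × 10⁻²¹ kg·m/s.
λ = h/p = 6.626 × 10⁻³⁴ / 3.165 × 10⁻²¹ = 2.09 × 10⁻¹³ m = 209 fm.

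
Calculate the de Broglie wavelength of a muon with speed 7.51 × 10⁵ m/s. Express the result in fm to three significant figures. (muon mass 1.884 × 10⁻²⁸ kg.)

λ = 4680 fm

p = mv = 1.884 × 10⁻²⁸ × 7.51 × 10⁵ = 1.415 × 10⁻²² kg·m/s.
λ = h/p = 6.626 × 10⁻³⁴ / 1.415 × 10⁻²² = 4.68 × 10⁻¹² m = 4680 fm.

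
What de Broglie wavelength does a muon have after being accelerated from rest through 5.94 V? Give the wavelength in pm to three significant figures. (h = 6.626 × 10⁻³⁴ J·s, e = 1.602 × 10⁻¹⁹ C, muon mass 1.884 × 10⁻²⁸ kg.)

λ = 35.0 pm

KE = eV = 1.602 × 10⁻¹⁹ × 5.940 = 9.516 × 10⁻¹⁹ J.
p = √(2mKE) = √(2 × 1.884 × 10⁻²⁸ × 9.516 × 10⁻¹⁹) = 1.894 × 10⁻²³ kg·m/s.
λ = h/p = 6.626 × 10⁻³⁴ / 1.894 × 10⁻²³ = 3.50 × 10⁻¹¹ m = 35.0 pm.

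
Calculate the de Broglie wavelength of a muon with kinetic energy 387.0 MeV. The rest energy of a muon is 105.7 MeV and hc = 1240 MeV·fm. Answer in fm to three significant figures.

Total energy E = KE + m₀c² = 387.0 + 105.7 = 492.7 MeV.
(pc)² = E² − (m₀c²)² = (492.7)² − (105.7)² = 2.316 × 10⁵ MeV², so pc = 481.2 MeV.
λ = hc/(pc) = 1240 MeV·fm / 481.2 MeV = 2.58 fm.

λ = 2.58 fm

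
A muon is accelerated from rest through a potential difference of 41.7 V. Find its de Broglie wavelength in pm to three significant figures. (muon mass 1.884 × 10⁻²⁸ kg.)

KE = eV = 1.602 × 10⁻¹⁹ × 41.70 = 6.680 × 10⁻¹⁸ J.
p = √(2mKE) = √(2 × 1.884 × 10⁻²⁸ × 6.680 × 10⁻¹⁸) = 5.017 × 10⁻²³ kg·m/s.
λ = h/p = 6.626 × 10⁻³⁴ / 5.017 × 10⁻²³ = 1.32 × 10⁻¹¹ m = 13.2 pm.

λ = 13.2 pm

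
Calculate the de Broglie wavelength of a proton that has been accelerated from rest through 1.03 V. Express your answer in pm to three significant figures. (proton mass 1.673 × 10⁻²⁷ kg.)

KE = eV = 1.602 × 10⁻¹⁹ × 1.030 = 1.650 × 10⁻¹⁹ J.
p = √(2mKE) = √(2 × 1.673 × 10⁻²⁷ × 1.650 × 10⁻¹⁹) = 2.350 × 10⁻²³ kg·m/s.
λ = h/p = 6.626 × 10⁻³⁴ / 2.350 × 10⁻²³ = 2.82 × 10⁻¹¹ m = 28.2 pm.

λ = 28.2 pm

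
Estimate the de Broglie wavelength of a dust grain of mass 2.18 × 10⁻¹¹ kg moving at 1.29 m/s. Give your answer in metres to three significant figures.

λ = 2.36 × 10⁻²³ m

p = mv = 2.18 × 10⁻¹¹ × 1.29 = 2.812 × 10⁻¹¹ kg·m/s.
λ = h/p = 6.626 × 10⁻³⁴ / 2.812 × 10⁻¹¹ = 2.36 × 10⁻²³ m.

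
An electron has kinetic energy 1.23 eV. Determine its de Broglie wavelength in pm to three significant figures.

KE = 1.23 eV = 1.970 × 10⁻¹⁹ J.
p = √(2mKE) = √(2 × 9.109 × 10⁻³¹ × 1.970 × 10⁻¹⁹) = 5.991 × 10⁻²⁵ kg·m/s.
λ = h/p = 6.626 × 10⁻³⁴ / 5.991 × 10⁻²⁵ = 1.11 × 10⁻⁹ m = 1110 pm.

λ = 1110 pm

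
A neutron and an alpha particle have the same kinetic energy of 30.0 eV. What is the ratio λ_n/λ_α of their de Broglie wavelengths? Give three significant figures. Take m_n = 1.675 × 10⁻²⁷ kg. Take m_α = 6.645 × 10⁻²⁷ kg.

At fixed KE, p = √(2mKE) so λ = h/p ∝ 1/√m.
λ_n/λ_α = √(m_α/m_n) = √(6.645 × 10⁻²⁷/1.675 × 10⁻²⁷) = √(3.967) = 1.99.

λ_n/λ_α = 1.99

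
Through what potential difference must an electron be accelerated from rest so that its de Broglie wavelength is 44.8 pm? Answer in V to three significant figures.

p = h/λ = 6.626 × 10⁻³⁴ / 4.480 × 10⁻¹¹ = 1.479 × 10⁻²³ kg·m/s.
KE = p²/(2m) = 1.201 × 10⁻¹⁶ J.
V = KE/e = 1.201 × 10⁻¹⁶ / (1.602 × 10⁻¹⁹) = 750 V.

V = 750 V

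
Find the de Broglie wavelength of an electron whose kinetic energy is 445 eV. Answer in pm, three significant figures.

KE = 445 eV = 7.129 × 10⁻¹⁷ J.
p = √(2mKE) = √(2 × 9.109 × 10⁻³¹ × 7.129 × 10⁻¹⁷) = 1.140 × 10⁻²³ kg·m/s.
λ = h/p = 6.626 × 10⁻³⁴ / 1.140 × 10⁻²³ = 5.81 × 10⁻¹¹ m = 58.1 pm.

λ = 58.1 pm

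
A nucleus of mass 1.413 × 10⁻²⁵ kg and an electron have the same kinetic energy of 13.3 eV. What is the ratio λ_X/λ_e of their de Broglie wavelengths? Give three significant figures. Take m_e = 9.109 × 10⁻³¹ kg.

λ_X/λ_e = 2.54 × 10⁻³

At fixed KE, p = √(2mKE) so λ = h/p ∝ 1/√m.
λ_X/λ_e = √(m_e/m_X) = √(9.109 × 10⁻³¹/1.413 × 10⁻²⁵) = √(6.447 × 10⁻⁶) = 2.54 × 10⁻³.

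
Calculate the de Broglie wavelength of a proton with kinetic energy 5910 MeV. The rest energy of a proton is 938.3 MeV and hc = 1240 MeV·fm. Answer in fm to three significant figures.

Total energy E = KE + m₀c² = 5910 + 938.3 = 6848.3 MeV.
(pc)² = E² − (m₀c²)² = (6848.3)² − (938.3)² = 4.602 × 10⁷ MeV², so pc = 6784 MeV.
λ = hc/(pc) = 1240 MeV·fm / 6784 MeV = 0.183 fm.

λ = 0.183 fm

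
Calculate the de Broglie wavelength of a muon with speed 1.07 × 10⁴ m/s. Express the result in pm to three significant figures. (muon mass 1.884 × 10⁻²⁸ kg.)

p = mv = 1.884 × 10⁻²⁸ × 1.07 × 10⁴ = 2.016 × 10⁻²⁴ kg·m/s.
λ = h/p = 6.626 × 10⁻³⁴ / 2.016 × 10⁻²⁴ = 3.29 × 10⁻¹⁰ m = 329 pm.

λ = 329 pm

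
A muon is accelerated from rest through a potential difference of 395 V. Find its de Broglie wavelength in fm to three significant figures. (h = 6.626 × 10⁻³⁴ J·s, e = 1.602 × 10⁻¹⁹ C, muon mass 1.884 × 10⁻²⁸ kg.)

KE = eV = 1.602 × 10⁻¹⁹ × 395.0 = 6.328 × 10⁻¹⁷ J.
p = √(2mKE) = √(2 × 1.884 × 10⁻²⁸ × 6.328 × 10⁻¹⁷) = 1.544 × 10⁻²² kg·m/s.
λ = h/p = 6.626 × 10⁻³⁴ / 1.544 × 10⁻²² = 4.29 × 10⁻¹² m = 4290 fm.

λ = 4290 fm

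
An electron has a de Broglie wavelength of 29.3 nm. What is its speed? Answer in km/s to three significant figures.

p = h/λ = 6.626 × 10⁻³⁴ / 2.930 × 10⁻⁸ = 2.261 × 10⁻²⁶ kg·m/s.
v = p/m = 2.261 × 10⁻²⁶ / 9.109 × 10⁻³¹ = 2.48 × 10⁴ m/s = 24.8 km/s.

v = 24.8 km/s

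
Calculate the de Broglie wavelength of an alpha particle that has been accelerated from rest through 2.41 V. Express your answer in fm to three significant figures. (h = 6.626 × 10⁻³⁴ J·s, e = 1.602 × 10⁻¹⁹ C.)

λ = 6540 fm

KE = 2eV = 2 × 1.602 × 10⁻¹⁹ × 2.410 = 7.722 × 10⁻¹⁹ J.
p = √(2mKE) = √(2 × 6.645 × 10⁻²⁷ × 7.722 × 10⁻¹⁹) = 1.013 × 10⁻²² kg·m/s.
λ = h/p = 6.626 × 10⁻³⁴ / 1.013 × 10⁻²² = 6.54 × 10⁻¹² m = 6540 fm.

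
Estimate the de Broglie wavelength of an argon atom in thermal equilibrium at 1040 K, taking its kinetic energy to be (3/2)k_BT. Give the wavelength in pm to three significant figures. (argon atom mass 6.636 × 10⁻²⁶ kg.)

KE = (3/2)k_BT = 1.5 × 1.381 × 10⁻²³ × 1040 = 2.154 × 10⁻²⁰ J.
p = √(2mKE) = √(2 × 6.636 × 10⁻²⁶ × 2.154 × 10⁻²⁰) = 5.347 × 10⁻²³ kg·m/s.
λ = h/p = 1.24 × 10⁻¹¹ m = 12.4 pm.

λ = 12.4 pm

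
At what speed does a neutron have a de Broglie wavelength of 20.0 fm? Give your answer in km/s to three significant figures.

p = h/λ = 6.626 × 10⁻³⁴ / 2.000 × 10⁻¹⁴ = 3.313 × 10⁻²⁰ kg·m/s.
v = p/m = 3.313 × 10⁻²⁰ / 1.675 × 10⁻²⁷ = 1.98 × 10⁷ m/s = 1.98 × 10⁴ km/s.

v = 1.98 × 10⁴ km/s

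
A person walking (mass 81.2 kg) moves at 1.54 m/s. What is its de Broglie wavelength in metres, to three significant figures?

λ = 5.30 × 10⁻³⁶ m

p = mv = 81.2 × 1.54 = 1.250 × 10² kg·m/s.
λ = h/p = 6.626 × 10⁻³⁴ / 1.250 × 10² = 5.30 × 10⁻³⁶ m.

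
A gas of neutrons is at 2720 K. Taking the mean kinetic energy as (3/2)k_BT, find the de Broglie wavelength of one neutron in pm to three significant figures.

KE = (3/2)k_BT = 1.5 × 1.381 × 10⁻²³ × 2720 = 5.634 × 10⁻²⁰ J.
p = √(2mKE) = √(2 × 1.675 × 10⁻²⁷ × 5.634 × 10⁻²⁰) = 1.374 × 10⁻²³ kg·m/s.
λ = h/p = 4.82 × 10⁻¹¹ m = 48.2 pm.

λ = 48.2 pm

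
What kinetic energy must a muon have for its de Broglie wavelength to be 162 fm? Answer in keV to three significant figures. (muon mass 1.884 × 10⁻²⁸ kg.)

p = h/λ = 6.626 × 10⁻³⁴ / 1.620 × 10⁻¹³ = 4.090 × 10⁻²¹ kg·m/s.
KE = p²/(2m) = (4.090 × 10⁻²¹)² / (2 × 1.884 × 10⁻²⁸) = 4.440 × 10⁻¹⁴ J = 277 keV.

KE = 277 keV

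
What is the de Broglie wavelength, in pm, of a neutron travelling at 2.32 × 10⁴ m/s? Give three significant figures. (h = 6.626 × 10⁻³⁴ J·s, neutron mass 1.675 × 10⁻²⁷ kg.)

p = mv = 1.675 × 10⁻²⁷ × 2.32 × 10⁴ = 3.886 × 10⁻²³ kg·m/s.
λ = h/p = 6.626 × 10⁻³⁴ / 3.886 × 10⁻²³ = 1.71 × 10⁻¹¹ m = 17.1 pm.

λ = 17.1 pm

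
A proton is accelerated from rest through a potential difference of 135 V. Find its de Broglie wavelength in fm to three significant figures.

KE = eV = 1.602 × 10⁻¹⁹ × 135.0 = 2.163 × 10⁻¹⁷ J.
p = √(2mKE) = √(2 × 1.673 × 10⁻²⁷ × 2.163 × 10⁻¹⁷) = 2.690 × 10⁻²² kg·m/s.
λ = h/p = 6.626 × 10⁻³⁴ / 2.690 × 10⁻²² = 2.46 × 10⁻¹² m = 2460 fm.

λ = 2460 fm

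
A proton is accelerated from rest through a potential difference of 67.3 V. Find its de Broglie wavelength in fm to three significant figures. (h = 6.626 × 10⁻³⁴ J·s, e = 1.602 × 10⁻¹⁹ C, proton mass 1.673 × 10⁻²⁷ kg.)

KE = eV = 1.602 × 10⁻¹⁹ × 67.30 = 1.078 × 10⁻¹⁷ J.
p = √(2mKE) = √(2 × 1.673 × 10⁻²⁷ × 1.078 × 10⁻¹⁷) = 1.899 × 10⁻²² kg·m/s.
λ = h/p = 6.626 × 10⁻³⁴ / 1.899 × 10⁻²² = 3.49 × 10⁻¹² m = 3490 fm.

λ = 3490 fm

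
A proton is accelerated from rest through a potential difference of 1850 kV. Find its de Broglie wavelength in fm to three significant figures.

KE = eV = 1.602 × 10⁻¹⁹ × 1.850 × 10⁶ = 2.964 × 10⁻¹³ J.
p = √(2mKE) = √(2 × 1.673 × 10⁻²⁷ × 2.964 × 10⁻¹³) = 3.149 × 10⁻²⁰ kg·m/s.
λ = h/p = 6.626 × 10⁻³⁴ / 3.149 × 10⁻²⁰ = 2.10 × 10⁻¹⁴ m = 21.0 fm.

λ = 21.0 fm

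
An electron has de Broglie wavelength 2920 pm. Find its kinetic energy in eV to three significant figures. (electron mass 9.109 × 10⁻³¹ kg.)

p = h/λ = 6.626 × 10⁻³⁴ / 2.920 × 10⁻⁹ = 2.269 × 10⁻²⁵ kg·m/s.
KE = p²/(2m) = (2.269 × 10⁻²⁵)² / (2 × 9.109 × 10⁻³¹) = 2.826 × 10⁻²⁰ J = 0.176 eV.

KE = 0.176 eV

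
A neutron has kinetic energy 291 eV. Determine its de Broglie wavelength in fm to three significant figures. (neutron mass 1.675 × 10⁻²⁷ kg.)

λ = 1680 fm

KE = 291 eV = 4.662 × 10⁻¹⁷ J.
p = √(2mKE) = √(2 × 1.675 × 10⁻²⁷ × 4.662 × 10⁻¹⁷) = 3.952 × 10⁻²² kg·m/s.
λ = h/p = 6.626 × 10⁻³⁴ / 3.952 × 10⁻²² = 1.68 × 10⁻¹² m = 1680 fm.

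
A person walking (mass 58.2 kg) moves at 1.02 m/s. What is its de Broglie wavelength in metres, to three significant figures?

p = mv = 58.2 × 1.02 = 5.936 × 10¹ kg·m/s.
λ = h/p = 6.626 × 10⁻³⁴ / 5.936 × 10¹ = 1.12 × 10⁻³⁵ m.

λ = 1.12 × 10⁻³⁵ m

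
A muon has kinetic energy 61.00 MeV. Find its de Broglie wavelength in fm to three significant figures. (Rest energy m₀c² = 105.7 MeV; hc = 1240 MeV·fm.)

λ = 9.62 fm

Total energy E = KE + m₀c² = 61.00 + 105.7 = 166.70 MeV.
(pc)² = E² − (m₀c²)² = (166.70)² − (105.7)² = 1.662 × 10⁴ MeV², so pc = 128.9 MeV.
λ = hc/(pc) = 1240 MeV·fm / 128.9 MeV = 9.62 fm.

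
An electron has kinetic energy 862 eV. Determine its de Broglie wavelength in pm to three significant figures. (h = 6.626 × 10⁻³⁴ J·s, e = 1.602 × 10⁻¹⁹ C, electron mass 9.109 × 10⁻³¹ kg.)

λ = 41.8 pm

KE = 862 eV = 1.381 × 10⁻¹⁶ J.
p = √(2mKE) = √(2 × 9.109 × 10⁻³¹ × 1.381 × 10⁻¹⁶) = 1.586 × 10⁻²³ kg·m/s.
λ = h/p = 6.626 × 10⁻³⁴ / 1.586 × 10⁻²³ = 4.18 × 10⁻¹¹ m = 41.8 pm.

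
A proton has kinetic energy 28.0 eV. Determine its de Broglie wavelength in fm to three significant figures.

λ = 5410 fm

KE = 28.0 eV = 4.486 × 10⁻¹⁸ J.
p = √(2mKE) = √(2 × 1.673 × 10⁻²⁷ × 4.486 × 10⁻¹⁸) = 1.225 × 10⁻²² kg·m/s.
λ = h/p = 6.626 × 10⁻³⁴ / 1.225 × 10⁻²² = 5.41 × 10⁻¹² m = 5410 fm.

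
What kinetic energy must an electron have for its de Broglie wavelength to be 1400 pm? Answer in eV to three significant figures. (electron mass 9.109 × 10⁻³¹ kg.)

p = h/λ = 6.626 × 10⁻³⁴ / 1.400 × 10⁻⁹ = 4.733 × 10⁻²⁵ kg·m/s.
KE = p²/(2m) = (4.733 × 10⁻²⁵)² / (2 × 9.109 × 10⁻³¹) = 1.230 × 10⁻¹⁹ J = 0.768 eV.

KE = 0.768 eV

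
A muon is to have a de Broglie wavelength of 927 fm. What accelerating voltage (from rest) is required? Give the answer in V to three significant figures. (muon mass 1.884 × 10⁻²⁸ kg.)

p = h/λ = 6.626 × 10⁻³⁴ / 9.270 × 10⁻¹³ = 7.148 × 10⁻²² kg·m/s.
KE = p²/(2m) = 1.356 × 10⁻¹⁵ J.
V = KE/e = 1.356 × 10⁻¹⁵ / (1.602 × 10⁻¹⁹) = 8460 V.

V = 8460 V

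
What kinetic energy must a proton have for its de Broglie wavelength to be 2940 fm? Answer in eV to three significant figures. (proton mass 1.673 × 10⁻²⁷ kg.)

KE = 94.8 eV

p = h/λ = 6.626 × 10⁻³⁴ / 2.940 × 10⁻¹² = 2.254 × 10⁻²² kg·m/s.
KE = p²/(2m) = (2.254 × 10⁻²²)² / (2 × 1.673 × 10⁻²⁷) = 1.518 × 10⁻¹⁷ J = 94.8 eV.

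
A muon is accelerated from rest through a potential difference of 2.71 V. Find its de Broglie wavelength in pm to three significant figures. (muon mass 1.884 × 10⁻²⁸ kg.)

KE = eV = 1.602 × 10⁻¹⁹ × 2.710 = 4.341 × 10⁻¹⁹ J.
p = √(2mKE) = √(2 × 1.884 × 10⁻²⁸ × 4.341 × 10⁻¹⁹) = 1.279 × 10⁻²³ kg·m/s.
λ = h/p = 6.626 × 10⁻³⁴ / 1.279 × 10⁻²³ = 5.18 × 10⁻¹¹ m = 51.8 pm.

λ = 51.8 pm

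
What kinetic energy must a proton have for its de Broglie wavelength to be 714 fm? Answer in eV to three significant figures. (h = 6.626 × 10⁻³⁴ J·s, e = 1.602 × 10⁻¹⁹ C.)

p = h/λ = 6.626 × 10⁻³⁴ / 7.140 × 10⁻¹³ = 9.280 × 10⁻²² kg·m/s.
KE = p²/(2m) = (9.280 × 10⁻²²)² / (2 × 1.673 × 10⁻²⁷) = 2.574 × 10⁻¹⁶ J = 1610 eV.

KE = 1610 eV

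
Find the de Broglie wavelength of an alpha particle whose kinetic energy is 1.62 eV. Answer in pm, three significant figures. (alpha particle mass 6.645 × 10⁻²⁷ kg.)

KE = 1.62 eV = 2.595 × 10⁻¹⁹ J.
p = √(2mKE) = √(2 × 6.645 × 10⁻²⁷ × 2.595 × 10⁻¹⁹) = 5.873 × 10⁻²³ kg·m/s.
λ = h/p = 6.626 × 10⁻³⁴ / 5.873 × 10⁻²³ = 1.13 × 10⁻¹¹ m = 11.3 pm.

λ = 11.3 pm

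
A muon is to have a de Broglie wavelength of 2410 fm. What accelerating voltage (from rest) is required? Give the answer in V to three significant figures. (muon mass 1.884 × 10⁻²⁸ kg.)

p = h/λ = 6.626 × 10⁻³⁴ / 2.410 × 10⁻¹² = 2.749 × 10⁻²² kg·m/s.
KE = p²/(2m) = 2.006 × 10⁻¹⁶ J.
V = KE/e = 2.006 × 10⁻¹⁶ / (1.602 × 10⁻¹⁹) = 1250 V.

V = 1250 V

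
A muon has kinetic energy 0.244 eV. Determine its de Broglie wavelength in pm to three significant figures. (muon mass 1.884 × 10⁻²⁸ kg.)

λ = 173 pm

KE = 0.244 eV = 3.909 × 10⁻²⁰ J.
p = √(2mKE) = √(2 × 1.884 × 10⁻²⁸ × 3.909 × 10⁻²⁰) = 3.838 × 10⁻²⁴ kg·m/s.
λ = h/p = 6.626 × 10⁻³⁴ / 3.838 × 10⁻²⁴ = 1.73 × 10⁻¹⁰ m = 173 pm.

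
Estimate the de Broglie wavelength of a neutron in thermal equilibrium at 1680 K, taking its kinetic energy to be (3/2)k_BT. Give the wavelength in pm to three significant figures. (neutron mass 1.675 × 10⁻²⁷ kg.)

KE = (3/2)k_BT = 1.5 × 1.381 × 10⁻²³ × 1680 = 3.480 × 10⁻²⁰ J.
p = √(2mKE) = √(2 × 1.675 × 10⁻²⁷ × 3.480 × 10⁻²⁰) = 1.080 × 10⁻²³ kg·m/s.
λ = h/p = 6.14 × 10⁻¹¹ m = 61.4 pm.

λ = 61.4 pm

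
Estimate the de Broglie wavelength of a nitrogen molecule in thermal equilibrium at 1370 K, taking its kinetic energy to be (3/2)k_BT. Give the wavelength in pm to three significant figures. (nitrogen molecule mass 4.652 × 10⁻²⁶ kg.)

λ = 12.9 pm

KE = (3/2)k_BT = 1.5 × 1.381 × 10⁻²³ × 1370 = 2.838 × 10⁻²⁰ J.
p = √(2mKE) = √(2 × 4.652 × 10⁻²⁶ × 2.838 × 10⁻²⁰) = 5.139 × 10⁻²³ kg·m/s.
λ = h/p = 1.29 × 10⁻¹¹ m = 12.9 pm.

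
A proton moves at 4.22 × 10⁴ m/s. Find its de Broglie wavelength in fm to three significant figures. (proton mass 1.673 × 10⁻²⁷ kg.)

p = mv = 1.673 × 10⁻²⁷ × 4.22 × 10⁴ = 7.060 × 10⁻²³ kg·m/s.
λ = h/p = 6.626 × 10⁻³⁴ / 7.060 × 10⁻²³ = 9.39 × 10⁻¹² m = 9390 fm.

λ = 9390 fm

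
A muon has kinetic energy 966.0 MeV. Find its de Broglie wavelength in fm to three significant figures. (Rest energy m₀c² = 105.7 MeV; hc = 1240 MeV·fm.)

Total energy E = KE + m₀c² = 966.0 + 105.7 = 1071.7 MeV.
(pc)² = E² − (m₀c²)² = (1071.7)² − (105.7)² = 1.137 × 10⁶ MeV², so pc = 1066 MeV.
λ = hc/(pc) = 1240 MeV·fm / 1066 MeV = 1.16 fm.

λ = 1.16 fm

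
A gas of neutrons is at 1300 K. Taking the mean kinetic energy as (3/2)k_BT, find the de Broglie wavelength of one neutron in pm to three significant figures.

KE = (3/2)k_BT = 1.5 × 1.381 × 10⁻²³ × 1300 = 2.693 × 10⁻²⁰ J.
p = √(2mKE) = √(2 × 1.675 × 10⁻²⁷ × 2.693 × 10⁻²⁰) = 9.498 × 10⁻²⁴ kg·m/s.
λ = h/p = 6.98 × 10⁻¹¹ m = 69.8 pm.

λ = 69.8 pm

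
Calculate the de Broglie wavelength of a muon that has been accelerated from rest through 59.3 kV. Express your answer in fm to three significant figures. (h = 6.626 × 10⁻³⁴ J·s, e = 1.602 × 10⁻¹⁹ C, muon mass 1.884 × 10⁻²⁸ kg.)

KE = eV = 1.602 × 10⁻¹⁹ × 5.930 × 10⁴ = 9.500 × 10⁻¹⁵ J.
p = √(2mKE) = √(2 × 1.884 × 10⁻²⁸ × 9.500 × 10⁻¹⁵) = 1.892 × 10⁻²¹ kg·m/s.
λ = h/p = 6.626 × 10⁻³⁴ / 1.892 × 10⁻²¹ = 3.50 × 10⁻¹³ m = 350 fm.

λ = 350 fm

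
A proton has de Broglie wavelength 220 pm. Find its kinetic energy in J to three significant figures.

KE = 2.71 × 10⁻²¹ J

p = h/λ = 6.626 × 10⁻³⁴ / 2.200 × 10⁻¹⁰ = 3.012 × 10⁻²⁴ kg·m/s.
KE = p²/(2m) = (3.012 × 10⁻²⁴)² / (2 × 1.673 × 10⁻²⁷) = 2.711 × 10⁻²¹ J = 2.71 × 10⁻²¹ J.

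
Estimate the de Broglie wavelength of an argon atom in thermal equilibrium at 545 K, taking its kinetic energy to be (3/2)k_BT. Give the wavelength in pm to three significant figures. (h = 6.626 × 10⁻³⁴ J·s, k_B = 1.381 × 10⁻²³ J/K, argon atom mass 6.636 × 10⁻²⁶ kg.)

KE = (3/2)k_BT = 1.5 × 1.381 × 10⁻²³ × 545 = 1.129 × 10⁻²⁰ J.
p = √(2mKE) = √(2 × 6.636 × 10⁻²⁶ × 1.129 × 10⁻²⁰) = 3.871 × 10⁻²³ kg·m/s.
λ = h/p = 1.71 × 10⁻¹¹ m = 17.1 pm.

λ = 17.1 pm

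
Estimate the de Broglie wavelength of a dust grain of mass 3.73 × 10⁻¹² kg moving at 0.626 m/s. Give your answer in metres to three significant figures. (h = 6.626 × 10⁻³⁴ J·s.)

λ = 2.84 × 10⁻²² m

p = mv = 3.73 × 10⁻¹² × 0.626 = 2.335 × 10⁻¹² kg·m/s.
λ = h/p = 6.626 × 10⁻³⁴ / 2.335 × 10⁻¹² = 2.84 × 10⁻²² m.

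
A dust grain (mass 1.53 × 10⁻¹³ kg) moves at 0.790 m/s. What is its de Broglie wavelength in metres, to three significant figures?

p = mv = 1.53 × 10⁻¹³ × 0.790 = 1.209 × 10⁻¹³ kg·m/s.
λ = h/p = 6.626 × 10⁻³⁴ / 1.209 × 10⁻¹³ = 5.48 × 10⁻²¹ m.

λ = 5.48 × 10⁻²¹ m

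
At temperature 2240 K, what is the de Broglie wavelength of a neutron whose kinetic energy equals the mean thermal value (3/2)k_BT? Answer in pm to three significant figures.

KE = (3/2)k_BT = 1.5 × 1.381 × 10⁻²³ × 2240 = 4.640 × 10⁻²⁰ J.
p = √(2mKE) = √(2 × 1.675 × 10⁻²⁷ × 4.640 × 10⁻²⁰) = 1.247 × 10⁻²³ kg·m/s.
λ = h/p = 5.31 × 10⁻¹¹ m = 53.1 pm.

λ = 53.1 pm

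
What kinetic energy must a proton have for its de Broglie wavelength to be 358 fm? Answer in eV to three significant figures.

p = h/λ = 6.626 × 10⁻³⁴ / 3.580 × 10⁻¹³ = 1.851 × 10⁻²¹ kg·m/s.
KE = p²/(2m) = (1.851 × 10⁻²¹)² / (2 × 1.673 × 10⁻²⁷) = 1.024 × 10⁻¹⁵ J = 6390 eV.

KE = 6390 eV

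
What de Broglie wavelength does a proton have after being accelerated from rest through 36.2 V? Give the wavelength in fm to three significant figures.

KE = eV = 1.602 × 10⁻¹⁹ × 36.20 = 5.799 × 10⁻¹⁸ J.
p = √(2mKE) = √(2 × 1.673 × 10⁻²⁷ × 5.799 × 10⁻¹⁸) = 1.393 × 10⁻²² kg·m/s.
λ = h/p = 6.626 × 10⁻³⁴ / 1.393 × 10⁻²² = 4.76 × 10⁻¹² m = 4760 fm.

λ = 4760 fm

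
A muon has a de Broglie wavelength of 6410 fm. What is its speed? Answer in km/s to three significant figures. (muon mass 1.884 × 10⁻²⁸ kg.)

v = 549 km/s

p = h/λ = 6.626 × 10⁻³⁴ / 6.410 × 10⁻¹² = 1.034 × 10⁻²² kg·m/s.
v = p/m = 1.034 × 10⁻²² / 1.884 × 10⁻²⁸ = 5.49 × 10⁵ m/s = 549 km/s.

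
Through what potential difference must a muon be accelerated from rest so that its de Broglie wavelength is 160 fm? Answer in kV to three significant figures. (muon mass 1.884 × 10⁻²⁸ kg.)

V = 284 kV

p = h/λ = 6.626 × 10⁻³⁴ / 1.600 × 10⁻¹³ = 4.141 × 10⁻²¹ kg·m/s.
KE = p²/(2m) = 4.551 × 10⁻¹⁴ J.
V = KE/e = 4.551 × 10⁻¹⁴ / (1.602 × 10⁻¹⁹) = 284 kV.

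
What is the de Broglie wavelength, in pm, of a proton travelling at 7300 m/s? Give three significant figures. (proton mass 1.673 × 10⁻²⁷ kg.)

λ = 54.3 pm

p = mv = 1.673 × 10⁻²⁷ × 7300 = 1.221 × 10⁻²³ kg·m/s.
λ = h/p = 6.626 × 10⁻³⁴ / 1.221 × 10⁻²³ = 5.43 × 10⁻¹¹ m = 54.3 pm.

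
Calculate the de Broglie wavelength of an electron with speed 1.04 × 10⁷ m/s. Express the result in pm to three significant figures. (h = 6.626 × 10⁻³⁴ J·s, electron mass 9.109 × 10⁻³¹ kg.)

λ = 69.9 pm

p = mv = 9.109 × 10⁻³¹ × 1.04 × 10⁷ = 9.473 × 10⁻²⁴ kg·m/s.
λ = h/p = 6.626 × 10⁻³⁴ / 9.473 × 10⁻²⁴ = 6.99 × 10⁻¹¹ m = 69.9 pm.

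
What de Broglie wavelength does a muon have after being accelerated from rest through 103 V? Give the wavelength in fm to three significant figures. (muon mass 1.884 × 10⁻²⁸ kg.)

KE = eV = 1.602 × 10⁻¹⁹ × 103.0 = 1.650 × 10⁻¹⁷ J.
p = √(2mKE) = √(2 × 1.884 × 10⁻²⁸ × 1.650 × 10⁻¹⁷) = 7.885 × 10⁻²³ kg·m/s.
λ = h/p = 6.626 × 10⁻³⁴ / 7.885 × 10⁻²³ = 8.40 × 10⁻¹² m = 8400 fm.

λ = 8400 fm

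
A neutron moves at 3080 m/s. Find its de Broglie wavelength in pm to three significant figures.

λ = 128 pm

p = mv = 1.675 × 10⁻²⁷ × 3080 = 5.159 × 10⁻²⁴ kg·m/s.
λ = h/p = 6.626 × 10⁻³⁴ / 5.159 × 10⁻²⁴ = 1.28 × 10⁻¹⁰ m = 128 pm.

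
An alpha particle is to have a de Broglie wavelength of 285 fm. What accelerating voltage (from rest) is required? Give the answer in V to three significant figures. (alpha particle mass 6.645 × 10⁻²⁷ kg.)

V = 1270 V

p = h/λ = 6.626 × 10⁻³⁴ / 2.850 × 10⁻¹³ = 2.325 × 10⁻²¹ kg·m/s.
KE = p²/(2m) = 4.067 × 10⁻¹⁶ J.
V = KE/2e = 4.067 × 10⁻¹⁶ / (2 × 1.602 × 10⁻¹⁹) = 1270 V.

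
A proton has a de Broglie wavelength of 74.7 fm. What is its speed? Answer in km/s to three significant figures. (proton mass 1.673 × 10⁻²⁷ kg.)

p = h/λ = 6.626 × 10⁻³⁴ / 7.470 × 10⁻¹⁴ = 8.870 × 10⁻²¹ kg·m/s.
v = p/m = 8.870 × 10⁻²¹ / 1.673 × 10⁻²⁷ = 5.30 × 10⁶ m/s = 5300 km/s.

v = 5300 km/s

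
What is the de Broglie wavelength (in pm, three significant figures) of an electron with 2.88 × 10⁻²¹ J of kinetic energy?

p = √(2mKE) = √(2 × 9.109 × 10⁻³¹ × 2.880 × 10⁻²¹) = 7.243 × 10⁻²⁶ kg·m/s.
λ = h/p = 6.626 × 10⁻³⁴ / 7.243 × 10⁻²⁶ = 9.15 × 10⁻⁹ m = 9150 pm.

λ = 9150 pm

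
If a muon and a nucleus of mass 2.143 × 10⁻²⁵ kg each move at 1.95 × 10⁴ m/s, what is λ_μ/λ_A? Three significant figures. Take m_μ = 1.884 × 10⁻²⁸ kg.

λ_μ/λ_A = 1140

At fixed v, p = mv so λ = h/(mv) ∝ 1/m.
λ_μ/λ_A = m_A/m_μ = 2.143 × 10⁻²⁵/1.884 × 10⁻²⁸ = 1140.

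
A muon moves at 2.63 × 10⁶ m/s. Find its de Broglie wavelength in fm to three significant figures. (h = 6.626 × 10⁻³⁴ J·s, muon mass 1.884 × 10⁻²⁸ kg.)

λ = 1340 fm

p = mv = 1.884 × 10⁻²⁸ × 2.63 × 10⁶ = 4.955 × 10⁻²² kg·m/s.
λ = h/p = 6.626 × 10⁻³⁴ / 4.955 × 10⁻²² = 1.34 × 10⁻¹² m = 1340 fm.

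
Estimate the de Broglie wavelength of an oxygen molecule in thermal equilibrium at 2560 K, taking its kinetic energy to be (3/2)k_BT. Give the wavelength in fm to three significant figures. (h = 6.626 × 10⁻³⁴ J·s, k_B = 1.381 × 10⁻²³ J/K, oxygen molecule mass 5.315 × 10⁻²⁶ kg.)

KE = (3/2)k_BT = 1.5 × 1.381 × 10⁻²³ × 2560 = 5.303 × 10⁻²⁰ J.
p = √(2mKE) = √(2 × 5.315 × 10⁻²⁶ × 5.303 × 10⁻²⁰) = 7.508 × 10⁻²³ kg·m/s.
λ = h/p = 8.83 × 10⁻¹² m = 8830 fm.

λ = 8830 fm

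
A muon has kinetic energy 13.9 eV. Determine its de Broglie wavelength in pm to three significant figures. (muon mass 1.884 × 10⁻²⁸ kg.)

KE = 13.9 eV = 2.227 × 10⁻¹⁸ J.
p = √(2mKE) = √(2 × 1.884 × 10⁻²⁸ × 2.227 × 10⁻¹⁸) = 2.897 × 10⁻²³ kg·m/s.
λ = h/p = 6.626 × 10⁻³⁴ / 2.897 × 10⁻²³ = 2.29 × 10⁻¹¹ m = 22.9 pm.

λ = 22.9 pm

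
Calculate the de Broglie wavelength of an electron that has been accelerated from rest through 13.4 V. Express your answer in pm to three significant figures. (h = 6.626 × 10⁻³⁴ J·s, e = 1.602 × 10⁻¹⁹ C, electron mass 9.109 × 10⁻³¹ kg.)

λ = 335 pm

KE = eV = 1.602 × 10⁻¹⁹ × 13.40 = 2.147 × 10⁻¹⁸ J.
p = √(2mKE) = √(2 × 9.109 × 10⁻³¹ × 2.147 × 10⁻¹⁸) = 1.978 × 10⁻²⁴ kg·m/s.
λ = h/p = 6.626 × 10⁻³⁴ / 1.978 × 10⁻²⁴ = 3.35 × 10⁻¹⁰ m = 335 pm.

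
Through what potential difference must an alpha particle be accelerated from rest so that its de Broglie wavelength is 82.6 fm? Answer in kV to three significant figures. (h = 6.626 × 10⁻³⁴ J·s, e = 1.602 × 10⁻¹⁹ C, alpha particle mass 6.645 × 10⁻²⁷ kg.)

V = 15.1 kV

p = h/λ = 6.626 × 10⁻³⁴ / 8.260 × 10⁻¹⁴ = 8.022 × 10⁻²¹ kg·m/s.
KE = p²/(2m) = 4.842 × 10⁻¹⁵ J.
V = KE/2e = 4.842 × 10⁻¹⁵ / (2 × 1.602 × 10⁻¹⁹) = 15.1 kV.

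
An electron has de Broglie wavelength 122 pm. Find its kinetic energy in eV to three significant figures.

p = h/λ = 6.626 × 10⁻³⁴ / 1.220 × 10⁻¹⁰ = 5.431 × 10⁻²⁴ kg·m/s.
KE = p²/(2m) = (5.431 × 10⁻²⁴)² / (2 × 9.109 × 10⁻³¹) = 1.619 × 10⁻¹⁷ J = 101 eV.

KE = 101 eV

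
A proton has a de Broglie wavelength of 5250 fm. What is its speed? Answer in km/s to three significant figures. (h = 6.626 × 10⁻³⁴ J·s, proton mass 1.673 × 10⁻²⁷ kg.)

v = 75.4 km/s

p = h/λ = 6.626 × 10⁻³⁴ / 5.250 × 10⁻¹² = 1.262 × 10⁻²² kg·m/s.
v = p/m = 1.262 × 10⁻²² / 1.673 × 10⁻²⁷ = 7.54 × 10⁴ m/s = 75.4 km/s.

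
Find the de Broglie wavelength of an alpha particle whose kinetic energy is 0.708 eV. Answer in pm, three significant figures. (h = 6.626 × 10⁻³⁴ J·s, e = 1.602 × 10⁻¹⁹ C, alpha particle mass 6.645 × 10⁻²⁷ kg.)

λ = 17.1 pm

KE = 0.708 eV = 1.134 × 10⁻¹⁹ J.
p = √(2mKE) = √(2 × 6.645 × 10⁻²⁷ × 1.134 × 10⁻¹⁹) = 3.882 × 10⁻²³ kg·m/s.
λ = h/p = 6.626 × 10⁻³⁴ / 3.882 × 10⁻²³ = 1.71 × 10⁻¹¹ m = 17.1 pm.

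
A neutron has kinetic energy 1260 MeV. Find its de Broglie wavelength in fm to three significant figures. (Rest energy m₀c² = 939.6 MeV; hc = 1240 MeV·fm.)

λ = 0.623 fm

Total energy E = KE + m₀c² = 1260 + 939.6 = 2199.6 MeV.
(pc)² = E² − (m₀c²)² = (2199.6)² − (939.6)² = 3.955 × 10⁶ MeV², so pc = 1989 MeV.
λ = hc/(pc) = 1240 MeV·fm / 1989 MeV = 0.623 fm.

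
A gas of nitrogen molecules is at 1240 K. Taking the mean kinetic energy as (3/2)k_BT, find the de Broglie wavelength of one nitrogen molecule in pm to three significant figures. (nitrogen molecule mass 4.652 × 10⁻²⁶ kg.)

λ = 13.6 pm

KE = (3/2)k_BT = 1.5 × 1.381 × 10⁻²³ × 1240 = 2.569 × 10⁻²⁰ J.
p = √(2mKE) = √(2 × 4.652 × 10⁻²⁶ × 2.569 × 10⁻²⁰) = 4.889 × 10⁻²³ kg·m/s.
λ = h/p = 1.36 × 10⁻¹¹ m = 13.6 pm.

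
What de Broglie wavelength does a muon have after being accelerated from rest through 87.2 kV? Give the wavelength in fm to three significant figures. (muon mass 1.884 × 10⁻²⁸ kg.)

λ = 289 fm

KE = eV = 1.602 × 10⁻¹⁹ × 8.720 × 10⁴ = 1.397 × 10⁻¹⁴ J.
p = √(2mKE) = √(2 × 1.884 × 10⁻²⁸ × 1.397 × 10⁻¹⁴) = 2.294 × 10⁻²¹ kg·m/s.
λ = h/p = 6.626 × 10⁻³⁴ / 2.294 × 10⁻²¹ = 2.89 × 10⁻¹³ m = 289 fm.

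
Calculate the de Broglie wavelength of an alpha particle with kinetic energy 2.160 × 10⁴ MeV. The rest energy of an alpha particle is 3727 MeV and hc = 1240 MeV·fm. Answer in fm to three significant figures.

λ = 0.0495 fm

Total energy E = KE + m₀c² = 2.160 × 10⁴ + 3727 = 25327 MeV.
(pc)² = E² − (m₀c²)² = (25327)² − (3727)² = 6.276 × 10⁸ MeV², so pc = 2.505 × 10⁴ MeV.
λ = hc/(pc) = 1240 MeV·fm / 2.505 × 10⁴ MeV = 0.0495 fm.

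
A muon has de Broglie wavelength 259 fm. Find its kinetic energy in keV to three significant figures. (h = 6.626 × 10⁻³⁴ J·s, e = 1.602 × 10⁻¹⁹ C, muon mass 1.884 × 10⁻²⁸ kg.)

KE = 108 keV

p = h/λ = 6.626 × 10⁻³⁴ / 2.590 × 10⁻¹³ = 2.558 × 10⁻²¹ kg·m/s.
KE = p²/(2m) = (2.558 × 10⁻²¹)² / (2 × 1.884 × 10⁻²⁸) = 1.737 × 10⁻¹⁴ J = 108 keV.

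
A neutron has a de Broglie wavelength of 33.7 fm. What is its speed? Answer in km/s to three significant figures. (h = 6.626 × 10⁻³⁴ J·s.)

v = 1.17 × 10⁴ km/s

p = h/λ = 6.626 × 10⁻³⁴ / 3.370 × 10⁻¹⁴ = 1.966 × 10⁻²⁰ kg·m/s.
v = p/m = 1.966 × 10⁻²⁰ / 1.675 × 10⁻²⁷ = 1.17 × 10⁷ m/s = 1.17 × 10⁴ km/s.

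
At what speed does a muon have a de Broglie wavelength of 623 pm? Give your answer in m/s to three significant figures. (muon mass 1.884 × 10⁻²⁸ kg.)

p = h/λ = 6.626 × 10⁻³⁴ / 6.230 × 10⁻¹⁰ = 1.064 × 10⁻²⁴ kg·m/s.
v = p/m = 1.064 × 10⁻²⁴ / 1.884 × 10⁻²⁸ = 5.65 × 10³ m/s = 5650 m/s.

v = 5650 m/s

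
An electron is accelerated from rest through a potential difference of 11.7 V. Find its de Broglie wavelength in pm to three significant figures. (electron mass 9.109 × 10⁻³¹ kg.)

KE = eV = 1.602 × 10⁻¹⁹ × 11.70 = 1.874 × 10⁻¹⁸ J.
p = √(2mKE) = √(2 × 9.109 × 10⁻³¹ × 1.874 × 10⁻¹⁸) = 1.848 × 10⁻²⁴ kg·m/s.
λ = h/p = 6.626 × 10⁻³⁴ / 1.848 × 10⁻²⁴ = 3.59 × 10⁻¹⁰ m = 359 pm.

λ = 359 pm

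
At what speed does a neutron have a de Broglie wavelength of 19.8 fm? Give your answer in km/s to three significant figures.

p = h/λ = 6.626 × 10⁻³⁴ / 1.980 × 10⁻¹⁴ = 3.346 × 10⁻²⁰ kg·m/s.
v = p/m = 3.346 × 10⁻²⁰ / 1.675 × 10⁻²⁷ = 2.00 × 10⁷ m/s = 2.00 × 10⁴ km/s.

v = 2.00 × 10⁴ km/s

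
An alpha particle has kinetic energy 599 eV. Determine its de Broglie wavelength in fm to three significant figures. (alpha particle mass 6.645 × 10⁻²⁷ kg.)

KE = 599 eV = 9.596 × 10⁻¹⁷ J.
p = √(2mKE) = √(2 × 6.645 × 10⁻²⁷ × 9.596 × 10⁻¹⁷) = 1.129 × 10⁻²¹ kg·m/s.
λ = h/p = 6.626 × 10⁻³⁴ / 1.129 × 10⁻²¹ = 5.87 × 10⁻¹³ m = 587 fm.

λ = 587 fm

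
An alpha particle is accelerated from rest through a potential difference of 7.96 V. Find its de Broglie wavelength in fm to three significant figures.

KE = 2eV = 2 × 1.602 × 10⁻¹⁹ × 7.960 = 2.550 × 10⁻¹⁸ J.
p = √(2mKE) = √(2 × 6.645 × 10⁻²⁷ × 2.550 × 10⁻¹⁸) = 1.841 × 10⁻²² kg·m/s.
λ = h/p = 6.626 × 10⁻³⁴ / 1.841 × 10⁻²² = 3.60 × 10⁻¹² m = 3600 fm.

λ = 3600 fm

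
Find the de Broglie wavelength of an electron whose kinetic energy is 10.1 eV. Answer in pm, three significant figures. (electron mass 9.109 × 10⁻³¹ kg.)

KE = 10.1 eV = 1.618 × 10⁻¹⁸ J.
p = √(2mKE) = √(2 × 9.109 × 10⁻³¹ × 1.618 × 10⁻¹⁸) = 1.717 × 10⁻²⁴ kg·m/s.
λ = h/p = 6.626 × 10⁻³⁴ / 1.717 × 10⁻²⁴ = 3.86 × 10⁻¹⁰ m = 386 pm.

λ = 386 pm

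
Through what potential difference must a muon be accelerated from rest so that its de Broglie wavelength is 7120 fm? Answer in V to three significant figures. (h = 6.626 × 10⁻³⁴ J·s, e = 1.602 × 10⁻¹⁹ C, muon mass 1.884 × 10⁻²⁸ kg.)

V = 143 V

p = h/λ = 6.626 × 10⁻³⁴ / 7.120 × 10⁻¹² = 9.306 × 10⁻²³ kg·m/s.
KE = p²/(2m) = 2.298 × 10⁻¹⁷ J.
V = KE/e = 2.298 × 10⁻¹⁷ / (1.602 × 10⁻¹⁹) = 143 V.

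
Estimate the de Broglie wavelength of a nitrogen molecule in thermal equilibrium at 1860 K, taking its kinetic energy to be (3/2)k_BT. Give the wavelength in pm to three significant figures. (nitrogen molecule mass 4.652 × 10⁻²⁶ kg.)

KE = (3/2)k_BT = 1.5 × 1.381 × 10⁻²³ × 1860 = 3.853 × 10⁻²⁰ J.
p = √(2mKE) = √(2 × 4.652 × 10⁻²⁶ × 3.853 × 10⁻²⁰) = 5.987 × 10⁻²³ kg·m/s.
λ = h/p = 1.11 × 10⁻¹¹ m = 11.1 pm.

λ = 11.1 pm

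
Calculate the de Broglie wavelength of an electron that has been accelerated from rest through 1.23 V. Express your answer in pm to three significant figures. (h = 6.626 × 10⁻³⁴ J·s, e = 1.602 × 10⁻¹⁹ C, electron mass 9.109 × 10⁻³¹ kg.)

KE = eV = 1.602 × 10⁻¹⁹ × 1.230 = 1.970 × 10⁻¹⁹ J.
p = √(2mKE) = √(2 × 9.109 × 10⁻³¹ × 1.970 × 10⁻¹⁹) = 5.991 × 10⁻²⁵ kg·m/s.
λ = h/p = 6.626 × 10⁻³⁴ / 5.991 × 10⁻²⁵ = 1.11 × 10⁻⁹ m = 1110 pm.

λ = 1110 pm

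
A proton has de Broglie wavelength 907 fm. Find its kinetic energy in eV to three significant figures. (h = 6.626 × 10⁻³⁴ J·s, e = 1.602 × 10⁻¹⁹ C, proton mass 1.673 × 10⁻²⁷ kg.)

p = h/λ = 6.626 × 10⁻³⁴ / 9.070 × 10⁻¹³ = 7.305 × 10⁻²² kg·m/s.
KE = p²/(2m) = (7.305 × 10⁻²²)² / (2 × 1.673 × 10⁻²⁷) = 1.595 × 10⁻¹⁶ J = 996 eV.

KE = 996 eV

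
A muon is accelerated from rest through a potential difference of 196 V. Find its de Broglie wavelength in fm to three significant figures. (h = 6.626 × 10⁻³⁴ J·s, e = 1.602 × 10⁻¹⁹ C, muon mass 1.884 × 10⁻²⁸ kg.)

KE = eV = 1.602 × 10⁻¹⁹ × 196.0 = 3.140 × 10⁻¹⁷ J.
p = √(2mKE) = √(2 × 1.884 × 10⁻²⁸ × 3.140 × 10⁻¹⁷) = 1.088 × 10⁻²² kg·m/s.
λ = h/p = 6.626 × 10⁻³⁴ / 1.088 × 10⁻²² = 6.09 × 10⁻¹² m = 6090 fm.

λ = 6090 fm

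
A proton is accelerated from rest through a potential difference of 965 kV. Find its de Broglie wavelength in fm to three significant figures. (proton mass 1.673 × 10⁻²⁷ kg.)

λ = 29.1 fm

KE = eV = 1.602 × 10⁻¹⁹ × 9.650 × 10⁵ = 1.546 × 10⁻¹³ J.
p = √(2mKE) = √(2 × 1.673 × 10⁻²⁷ × 1.546 × 10⁻¹³) = 2.274 × 10⁻²⁰ kg·m/s.
λ = h/p = 6.626 × 10⁻³⁴ / 2.274 × 10⁻²⁰ = 2.91 × 10⁻¹⁴ m = 29.1 fm.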